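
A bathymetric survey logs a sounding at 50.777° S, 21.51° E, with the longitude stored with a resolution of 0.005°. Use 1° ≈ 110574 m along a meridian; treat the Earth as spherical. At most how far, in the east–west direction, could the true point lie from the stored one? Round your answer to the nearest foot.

With a 0.005° grid the true value lies within half a step, ±0.005°/2 = ±0.0025°, of the stored one.
One degree of longitude at 50.777° is 110574 × cos 50.777° ≈ 110574 × 0.6323 = 69920.4 m.
So at most 0.0025° × 69920.4 ≈ 174.801 m east–west.
Converting: 174.801 m × 3.2808 ft/m ≈ 573.49 ft.

573 feet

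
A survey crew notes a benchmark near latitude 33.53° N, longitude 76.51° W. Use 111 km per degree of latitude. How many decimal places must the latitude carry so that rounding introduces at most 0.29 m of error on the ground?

6 decimal places

One degree of latitude covers 111000 m.
With N decimal places the half-ulp bound is 0.5·10⁻ᴺ°, or 0.5·10⁻ᴺ × 111000 m on the ground.
Need 0.5 × 111000 × 10⁻ᴺ ≤ 0.29 → 10⁻ᴺ ≤ 5.225e-06, so N ≥ 5.28.
So 6 decimal places suffice (0.0555 m); 5 would allow up to 0.555 m.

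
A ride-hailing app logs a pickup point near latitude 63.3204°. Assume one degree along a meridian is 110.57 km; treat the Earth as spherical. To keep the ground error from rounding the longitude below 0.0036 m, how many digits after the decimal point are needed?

7 decimal places

At 63.3204° one degree of longitude covers 110570 × cos 63.3204° ≈ 110570 × 0.4490 ≈ 49646 m.
With N decimal places the half-ulp bound is 0.5·10⁻ᴺ°, or 0.5·10⁻ᴺ × 49646 m on the ground.
Setting 24823 × 10⁻ᴺ ≤ 0.0036 gives 10ᴺ ≥ 6.895e+06, i.e. N ≥ 6.84.
N = 6 would give 0.0248 m (too coarse); N = 7 gives 0.00248 m ≤ 0.0036 m.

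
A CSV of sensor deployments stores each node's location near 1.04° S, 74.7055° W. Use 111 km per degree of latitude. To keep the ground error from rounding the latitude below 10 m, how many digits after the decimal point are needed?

One degree of latitude covers 111000 m.
Rounding to N decimal places gives at most 0.5 × 10⁻ᴺ degrees of error, i.e. 0.5 × 10⁻ᴺ × 111000 m.
Need 0.5 × 111000 × 10⁻ᴺ ≤ 10 → 10⁻ᴺ ≤ 1.802e-04, so N ≥ 3.74.
So 4 decimal places suffice (5.55 m); 3 would allow up to 55.5 m.

4 decimal places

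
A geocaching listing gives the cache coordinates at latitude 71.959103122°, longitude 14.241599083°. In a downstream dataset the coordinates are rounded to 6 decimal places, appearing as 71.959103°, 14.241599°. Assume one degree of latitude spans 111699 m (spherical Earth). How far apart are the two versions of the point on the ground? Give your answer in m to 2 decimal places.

The latitude changed by +0.000000122° and the longitude by +0.000000083°.
North–south shift: 0.000000122 × 111699 = 0.0136273 m.
East–west at this latitude: 0.000000083° × 111699 × cos 71.9591° ≈ 0.000000083 × 34592.7 = 0.00287119 m.
Distance: √(0.0136273² + 0.00287119²) ≈ 0.0139265 m.

0.01 m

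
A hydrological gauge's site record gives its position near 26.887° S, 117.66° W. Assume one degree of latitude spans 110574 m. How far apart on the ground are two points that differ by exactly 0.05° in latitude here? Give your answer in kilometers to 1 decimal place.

5.5 kilometers

Along a meridian 0.05° is 0.05 × 110574 = 5528.7 m.
That is 5528.7 m = 5.5287 km.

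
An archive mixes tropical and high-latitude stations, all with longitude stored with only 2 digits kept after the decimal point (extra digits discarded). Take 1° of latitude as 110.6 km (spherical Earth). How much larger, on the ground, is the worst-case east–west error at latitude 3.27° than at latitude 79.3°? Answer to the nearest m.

899 m

Truncating at 2 decimal places can drop up to a full unit in the last place, so the longitude may be off by as much as 0.01°.
Error at 3.27° = 0.01° × 110600 × cos 3.27° ≈ 1106 × 0.9984 = 1104.2 m.
Error at 79.3° = 0.01° × 110600 × cos 79.3° ≈ 1106 × 0.1857 = 205.35 m.
Difference: 1104.2 − 205.35 = 898.85 m.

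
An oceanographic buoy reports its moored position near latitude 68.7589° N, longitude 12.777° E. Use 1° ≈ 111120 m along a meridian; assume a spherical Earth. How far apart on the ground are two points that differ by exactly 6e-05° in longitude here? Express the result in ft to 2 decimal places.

7.92 ft

At 68.7589° a degree of longitude is 111120 × cos 68.7589° ≈ 40258 m, so 6e-05° corresponds to 2.41548 m.
In feet: 2.41548 m ÷ 0.3048 ≈ 7.9248 ft.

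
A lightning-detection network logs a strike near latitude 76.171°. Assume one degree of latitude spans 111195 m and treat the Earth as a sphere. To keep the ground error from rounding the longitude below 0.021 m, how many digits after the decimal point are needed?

At 76.171° one degree of longitude covers 111195 × cos 76.171° ≈ 111195 × 0.2390 ≈ 26578.4 m.
With N decimal places the half-ulp bound is 0.5·10⁻ᴺ°, or 0.5·10⁻ᴺ × 26578.4 m on the ground.
Need 0.5 × 26578.4 × 10⁻ᴺ ≤ 0.021 → 10⁻ᴺ ≤ 1.580e-06, so N ≥ 5.80.
N = 5 would give 0.133 m (too coarse); N = 6 gives 0.0133 m ≤ 0.021 m.

6 decimal places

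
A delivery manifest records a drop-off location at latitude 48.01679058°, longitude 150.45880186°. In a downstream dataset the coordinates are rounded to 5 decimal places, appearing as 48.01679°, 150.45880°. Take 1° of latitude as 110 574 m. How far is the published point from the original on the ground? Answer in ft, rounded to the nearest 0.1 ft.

0.5 ft

The latitude changed by +0.00000058° and the longitude by +0.00000186°.
North–south shift: 0.00000058 × 110574 = 0.0641329 m.
E–W at 48.0168°: 0.00000186° × 110574 × cos 48.0168° = 0.00000186 × 110574 × 0.6689 ≈ 0.137574 m.
Distance: √(0.0641329² + 0.137574²) ≈ 0.151788 m.
Converting: 0.151788 m × 3.2808 ft/m ≈ 0.49799 ft.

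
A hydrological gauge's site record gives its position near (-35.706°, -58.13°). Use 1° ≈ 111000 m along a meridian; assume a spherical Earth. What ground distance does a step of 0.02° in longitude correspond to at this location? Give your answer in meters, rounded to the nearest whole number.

One degree of longitude here spans 111000 × cos 35.706° = 111000 × 0.8120 ≈ 90134.5 m; 0.02° of that is 1802.69 m.

1803 meters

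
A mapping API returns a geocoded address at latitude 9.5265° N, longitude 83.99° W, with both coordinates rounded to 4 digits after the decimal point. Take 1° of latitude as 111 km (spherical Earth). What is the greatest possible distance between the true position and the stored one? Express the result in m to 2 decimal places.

7.79 m

Rounding to 4 decimal places leaves each coordinate within ±5e-05° of the true value.
N–S: 5e-05° × 111000 m/° = 5.55 m.
Longitude error → 5e-05 × 111000 × cos 9.5265° = 5e-05 × 111000 × 0.9862 ≈ 5.47346 m.
Combining orthogonally: (5.55² + 5.47346²)^½ ≈ 7.79495 m.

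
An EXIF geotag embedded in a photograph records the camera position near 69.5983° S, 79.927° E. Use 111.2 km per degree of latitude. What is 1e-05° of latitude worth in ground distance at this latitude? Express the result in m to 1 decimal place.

1.1 m

1e-05° × 111200 m/° = 1.112 m.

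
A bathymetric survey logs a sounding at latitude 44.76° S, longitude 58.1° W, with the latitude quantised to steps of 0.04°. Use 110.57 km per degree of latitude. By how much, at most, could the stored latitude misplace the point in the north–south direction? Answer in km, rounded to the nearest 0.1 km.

With a 0.04° grid the true value lies within half a step, ±0.04°/2 = ±0.02°, of the stored one.
So the N–S error is at most 0.02 × 110570 = 2211.4 m.
That is 2211.4 m = 2.2114 km.

2.2 km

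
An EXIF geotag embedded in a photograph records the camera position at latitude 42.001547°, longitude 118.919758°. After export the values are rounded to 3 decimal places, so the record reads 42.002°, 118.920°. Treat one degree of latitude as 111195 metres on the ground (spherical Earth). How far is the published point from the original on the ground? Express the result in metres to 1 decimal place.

The latitude changed by -0.000453° and the longitude by -0.000242°.
North–south shift: -0.000453 × 111195 = -50.3713 m.
E–W at 42.002°: -0.000242° × 111195 × cos 42.002° = -0.000242 × 111195 × 0.7431 ≈ -19.9968 m.
Combined displacement = (50.3713² + 19.9968²)^½ ≈ 54.1954 m.

54.2 metres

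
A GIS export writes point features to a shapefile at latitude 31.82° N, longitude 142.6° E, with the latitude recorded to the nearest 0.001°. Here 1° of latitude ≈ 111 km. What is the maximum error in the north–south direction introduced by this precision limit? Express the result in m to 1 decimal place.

Rounding to 3 decimal places leaves the latitude within ±0.0005° of the true value.
Along the meridian that is 0.0005° × 111000 m/° = 55.5 m.

55.5 m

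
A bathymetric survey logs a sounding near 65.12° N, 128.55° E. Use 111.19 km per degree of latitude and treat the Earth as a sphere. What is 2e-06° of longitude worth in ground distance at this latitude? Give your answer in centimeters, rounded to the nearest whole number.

At 65.12° a degree of longitude is 111190 × cos 65.12° ≈ 46779.8 m, so 2e-06° corresponds to 0.0935595 m.
That is 0.0935595 m = 9.356 cm.

9 centimeters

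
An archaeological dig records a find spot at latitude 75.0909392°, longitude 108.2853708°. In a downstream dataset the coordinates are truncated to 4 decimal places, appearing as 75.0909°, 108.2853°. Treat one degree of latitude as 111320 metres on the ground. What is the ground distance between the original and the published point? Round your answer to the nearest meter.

5 meters

The latitude changed by +0.0000392° and the longitude by +0.0000708°.
N–S: 0.0000392° × 111320 m/° = 4.36374 m.
East–west at this latitude: 0.0000708° × 111320 × cos 75.0909° ≈ 0.0000708 × 28641.1 = 2.02779 m.
Hypotenuse of the two orthogonal shifts: √(4.36374² + 2.02779²) = 4.81188 m.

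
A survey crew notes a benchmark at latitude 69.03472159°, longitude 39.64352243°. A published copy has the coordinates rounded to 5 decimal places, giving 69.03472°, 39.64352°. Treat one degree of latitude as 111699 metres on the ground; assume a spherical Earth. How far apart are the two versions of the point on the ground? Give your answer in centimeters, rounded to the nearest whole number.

The latitude changed by +0.00000159° and the longitude by +0.00000243°.
N–S: 0.00000159° × 111699 m/° = 0.177601 m.
East–west at this latitude: 0.00000243° × 111699 × cos 69.0347° ≈ 0.00000243 × 39966.1 = 0.0971177 m.
Hypotenuse of the two orthogonal shifts: √(0.177601² + 0.0971177²) = 0.202421 m.
That is 0.202421 m = 20.242 cm.

20 centimeters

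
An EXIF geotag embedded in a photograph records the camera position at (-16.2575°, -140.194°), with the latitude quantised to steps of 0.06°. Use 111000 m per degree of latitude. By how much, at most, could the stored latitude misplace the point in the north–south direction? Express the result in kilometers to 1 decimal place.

With a 0.06° grid the true value lies within half a step, ±0.06°/2 = ±0.03°, of the stored one.
North–south distance: 0.03° × 111000 m/° = 3330 m.
That is 3330 m = 3.33 km.

3.3 kilometers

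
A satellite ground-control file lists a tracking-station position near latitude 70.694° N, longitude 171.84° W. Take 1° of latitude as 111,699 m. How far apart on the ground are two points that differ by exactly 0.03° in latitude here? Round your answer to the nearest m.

3351 m

0.03° × 111699 m/° = 3350.97 m.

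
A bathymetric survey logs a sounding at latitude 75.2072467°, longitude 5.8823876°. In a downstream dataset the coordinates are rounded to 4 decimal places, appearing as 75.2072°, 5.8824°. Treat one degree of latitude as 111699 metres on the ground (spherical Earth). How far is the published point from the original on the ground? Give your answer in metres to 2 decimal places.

Δlat = 75.2072467 − 75.2072 = +0.0000467°; Δlon = 5.8823876 − 5.8824 = -0.0000124°.
N–S: 0.0000467° × 111699 m/° = 5.21634 m.
E–W at 75.2072°: -0.0000124° × 111699 × cos 75.2072° = -0.0000124 × 111699 × 0.2553 ≈ -0.353641 m.
Distance: √(5.21634² + 0.353641²) ≈ 5.22832 m.

5.23 metres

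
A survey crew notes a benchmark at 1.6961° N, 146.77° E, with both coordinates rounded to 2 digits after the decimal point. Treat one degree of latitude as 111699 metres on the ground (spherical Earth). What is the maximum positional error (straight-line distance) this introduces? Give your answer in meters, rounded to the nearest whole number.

Rounding to 2 decimal places leaves each coordinate within ±0.005° of the true value.
N–S: 0.005° × 111699 m/° = 558.495 m.
E–W at 1.6961°: 0.005° × 111699 × cos 1.6961° = 0.005 × 111699 × 0.9996 ≈ 558.25 m.
Worst case both components are at the extreme and orthogonal: √(558.495² + 558.25²) ≈ 789.658 m.

790 meters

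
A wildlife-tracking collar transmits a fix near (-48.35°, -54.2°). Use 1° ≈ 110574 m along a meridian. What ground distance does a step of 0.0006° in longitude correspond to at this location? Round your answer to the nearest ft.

145 ft

One degree of longitude here spans 110574 × cos 48.35° = 110574 × 0.6646 ≈ 73485.1 m; 0.0006° of that is 44.0911 m.
Converting: 44.0911 m × 3.2808 ft/m ≈ 144.66 ft.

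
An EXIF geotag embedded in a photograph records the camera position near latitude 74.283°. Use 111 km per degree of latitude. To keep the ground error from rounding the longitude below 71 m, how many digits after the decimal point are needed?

3 decimal places

At 74.283° one degree of longitude covers 111000 × cos 74.283° ≈ 111000 × 0.2709 ≈ 30068.4 m.
With N decimal places the half-ulp bound is 0.5·10⁻ᴺ°, or 0.5·10⁻ᴺ × 30068.4 m on the ground.
Need 0.5 × 30068.4 × 10⁻ᴺ ≤ 71 → 10⁻ᴺ ≤ 4.723e-03, so N ≥ 2.33.
So 3 decimal places suffice (15 m); 2 would allow up to 150 m.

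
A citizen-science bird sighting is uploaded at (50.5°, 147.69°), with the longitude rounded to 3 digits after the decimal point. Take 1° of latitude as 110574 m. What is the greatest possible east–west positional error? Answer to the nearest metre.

Rounding to 3 decimal places leaves the longitude within ±0.0005° of the true value.
One degree of longitude at 50.5° is 110574 × cos 50.5° ≈ 110574 × 0.6361 = 70333.7 m.
East–west error: 0.0005° × 70333.7 m/° ≈ 35.1669 m.

35 metres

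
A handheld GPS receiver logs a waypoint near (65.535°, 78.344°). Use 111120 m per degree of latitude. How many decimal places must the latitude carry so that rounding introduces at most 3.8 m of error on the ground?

5 decimal places

One degree of latitude covers 111120 m.
Rounding to N decimal places gives at most 0.5 × 10⁻ᴺ degrees of error, i.e. 0.5 × 10⁻ᴺ × 111120 m.
Setting 55560 × 10⁻ᴺ ≤ 3.8 gives 10ᴺ ≥ 1.462e+04, i.e. N ≥ 4.16.
So 5 decimal places suffice (0.556 m); 4 would allow up to 5.56 m.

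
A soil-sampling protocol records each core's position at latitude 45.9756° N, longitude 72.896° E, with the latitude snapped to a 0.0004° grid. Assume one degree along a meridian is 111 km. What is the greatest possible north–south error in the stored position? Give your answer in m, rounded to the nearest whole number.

22 m

With a 0.0004° grid the true value lies within half a step, ±0.0004°/2 = ±0.0002°, of the stored one.
So the N–S error is at most 0.0002 × 111000 = 22.2 m.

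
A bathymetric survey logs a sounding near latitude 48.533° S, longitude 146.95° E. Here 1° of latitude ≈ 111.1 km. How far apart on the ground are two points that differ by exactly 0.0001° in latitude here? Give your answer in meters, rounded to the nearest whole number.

Along a meridian 0.0001° is 0.0001 × 111100 = 11.11 m.

11 meters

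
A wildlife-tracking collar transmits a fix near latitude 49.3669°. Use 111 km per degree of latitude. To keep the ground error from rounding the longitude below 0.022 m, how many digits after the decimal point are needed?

At 49.3669° one degree of longitude covers 111000 × cos 49.3669° ≈ 111000 × 0.6512 ≈ 72284.6 m.
With N decimal places the half-ulp bound is 0.5·10⁻ᴺ°, or 0.5·10⁻ᴺ × 72284.6 m on the ground.
Need 0.5 × 72284.6 × 10⁻ᴺ ≤ 0.022 → 10⁻ᴺ ≤ 6.087e-07, so N ≥ 6.22.
N = 6 would give 0.0361 m (too coarse); N = 7 gives 0.00361 m ≤ 0.022 m.

7 decimal places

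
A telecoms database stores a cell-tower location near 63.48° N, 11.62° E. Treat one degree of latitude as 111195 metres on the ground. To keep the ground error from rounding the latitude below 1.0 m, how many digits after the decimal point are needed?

One degree of latitude covers 111195 m.
Rounding to N decimal places gives at most 0.5 × 10⁻ᴺ degrees of error, i.e. 0.5 × 10⁻ᴺ × 111195 m.
Need 0.5 × 111195 × 10⁻ᴺ ≤ 1.0 → 10⁻ᴺ ≤ 1.799e-05, so N ≥ 4.75.
N = 4 would give 5.56 m (too coarse); N = 5 gives 0.556 m ≤ 1.0 m.

5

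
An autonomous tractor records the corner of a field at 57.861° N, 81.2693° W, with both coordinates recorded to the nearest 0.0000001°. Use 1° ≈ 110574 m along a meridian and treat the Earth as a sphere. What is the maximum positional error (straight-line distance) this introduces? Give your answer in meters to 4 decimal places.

Rounding to 7 decimal places leaves each coordinate within ±5e-08° of the true value.
N–S: 5e-08° × 110574 m/° = 0.0055287 m.
Longitude error → 5e-08 × 110574 × cos 57.861° = 5e-08 × 110574 × 0.5320 ≈ 0.00294113 m.
The two errors are perpendicular, so the maximum displacement is √(0.0055287² + 0.00294113²) ≈ 0.00626233 m.

0.0063 meters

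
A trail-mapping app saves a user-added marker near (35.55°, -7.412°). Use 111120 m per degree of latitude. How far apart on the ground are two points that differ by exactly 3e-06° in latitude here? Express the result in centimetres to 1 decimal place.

Along a meridian 3e-06° is 3e-06 × 111120 = 0.33336 m.
That is 0.33336 m = 33.336 cm.

33.3 centimetres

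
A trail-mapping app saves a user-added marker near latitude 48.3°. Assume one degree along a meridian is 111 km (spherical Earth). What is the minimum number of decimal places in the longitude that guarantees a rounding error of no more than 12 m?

At 48.3° one degree of longitude covers 111000 × cos 48.3° ≈ 111000 × 0.6652 ≈ 73840.6 m.
Rounding to N decimal places gives at most 0.5 × 10⁻ᴺ degrees of error, i.e. 0.5 × 10⁻ᴺ × 73840.6 m.
Setting 36920.3 × 10⁻ᴺ ≤ 12 gives 10ᴺ ≥ 3077, i.e. N ≥ 3.49.
At 3 places the error can reach 36.9 m, but 4 places keeps it to 3.69 m.

4 decimal places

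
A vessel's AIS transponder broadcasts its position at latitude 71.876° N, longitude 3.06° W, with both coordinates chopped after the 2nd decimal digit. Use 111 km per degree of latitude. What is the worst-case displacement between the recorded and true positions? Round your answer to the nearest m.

Truncating at 2 decimal places can drop up to a full unit in the last place, so each coordinate may be off by as much as 0.01°.
North–south component: 0.01° × 111000 = 1110 m.
East–west component at 71.876°: 0.01° × 111000 × cos 71.876° ≈ 0.01 × 34529.3 ≈ 345.293 m.
Worst case both components are at the extreme and orthogonal: √(1110² + 345.293²) ≈ 1162.47 m.

1162 m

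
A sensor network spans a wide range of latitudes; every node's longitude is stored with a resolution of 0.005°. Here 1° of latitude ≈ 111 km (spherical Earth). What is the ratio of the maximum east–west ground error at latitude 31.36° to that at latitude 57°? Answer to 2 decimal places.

1.57

With a 0.005° grid the true value lies within half a step, ±0.005°/2 = ±0.0025°, of the stored one.
At 31.36°: 0.0025° × 111000 × cos 31.36° = 0.0025 × 111000 × 0.8539 ≈ 236.96 m.
At 57°: 0.0025° × 111000 × cos 57° = 0.0025 × 111000 × 0.5446 ≈ 151.14 m.
The ratio reduces to cos 31.36° / cos 57° = 0.8539/0.5446 ≈ 1.5679.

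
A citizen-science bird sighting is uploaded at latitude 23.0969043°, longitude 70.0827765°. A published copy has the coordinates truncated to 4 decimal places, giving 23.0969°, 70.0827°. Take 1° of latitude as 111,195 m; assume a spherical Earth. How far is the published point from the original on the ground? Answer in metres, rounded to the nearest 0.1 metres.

7.8 metres

The latitude changed by +0.0000043° and the longitude by +0.0000765°.
N–S: 0.0000043° × 111195 m/° = 0.478138 m.
E–W at 23.0969°: 0.0000765° × 111195 × cos 23.0969° = 0.0000765 × 111195 × 0.9198 ≈ 7.82457 m.
Combined displacement = (0.478138² + 7.82457²)^½ ≈ 7.83916 m.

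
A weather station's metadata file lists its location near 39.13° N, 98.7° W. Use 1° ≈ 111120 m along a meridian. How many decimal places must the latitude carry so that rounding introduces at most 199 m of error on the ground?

3 decimal places

One degree of latitude covers 111120 m.
N decimal places → at most half a unit in the last place, 0.5 × 10⁻ᴺ° = 111120/2 × 10⁻ᴺ m.
Setting 55560 × 10⁻ᴺ ≤ 199 gives 10ᴺ ≥ 279.2, i.e. N ≥ 2.45.
So 3 decimal places suffice (55.6 m); 2 would allow up to 556 m.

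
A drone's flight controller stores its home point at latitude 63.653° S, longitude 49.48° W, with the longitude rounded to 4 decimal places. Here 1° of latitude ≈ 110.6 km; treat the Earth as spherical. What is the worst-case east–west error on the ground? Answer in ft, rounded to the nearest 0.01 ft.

Rounding to 4 decimal places leaves the longitude within ±5e-05° of the true value.
Parallels shrink by cos φ, so at 63.653° a degree of longitude is 110600 × 0.4438 ≈ 49085 m.
Maximum E–W displacement: 5e-05 × 49085 = 2.45425 m.
In feet: 2.45425 m ÷ 0.3048 ≈ 8.052 ft.

8.05 ft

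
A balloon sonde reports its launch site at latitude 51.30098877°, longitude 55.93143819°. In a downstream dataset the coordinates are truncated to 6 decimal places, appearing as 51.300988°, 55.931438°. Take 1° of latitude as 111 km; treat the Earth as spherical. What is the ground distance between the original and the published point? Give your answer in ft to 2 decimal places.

The latitude changed by +0.00000077° and the longitude by +0.00000019°.
North–south shift: 0.00000077 × 111000 = 0.08547 m.
E–W at 51.301°: 0.00000019° × 111000 × cos 51.301° = 0.00000019 × 111000 × 0.6252 ≈ 0.0131861 m.
Distance: √(0.08547² + 0.0131861²) ≈ 0.0864812 m.
In feet: 0.0864812 m ÷ 0.3048 ≈ 0.28373 ft.

0.28 ft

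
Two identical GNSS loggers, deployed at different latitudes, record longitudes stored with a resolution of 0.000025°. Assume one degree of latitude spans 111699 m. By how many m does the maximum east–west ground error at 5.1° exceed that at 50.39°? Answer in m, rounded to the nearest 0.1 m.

With a 0.000025° grid the true value lies within half a step, ±0.000025°/2 = ±1.25e-05°, of the stored one.
At 5.1°: 1.25e-05° × 111699 × cos 5.1° = 1.25e-05 × 111699 × 0.9960 ≈ 1.3907 m.
Error at 50.39° = 1.25e-05° × 111699 × cos 50.39° ≈ 1.3962 × 0.6376 = 0.89018 m.
So the lower-latitude error exceeds the higher by 1.3907 − 0.89018 = 0.50053 m.

0.5 m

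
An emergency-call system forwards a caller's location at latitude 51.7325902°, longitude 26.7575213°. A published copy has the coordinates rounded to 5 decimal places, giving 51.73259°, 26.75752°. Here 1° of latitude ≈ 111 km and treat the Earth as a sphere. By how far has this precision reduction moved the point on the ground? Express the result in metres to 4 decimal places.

Δlat = 51.7325902 − 51.73259 = +0.0000002°; Δlon = 26.7575213 − 26.75752 = +0.0000013°.
N–S: 0.0000002° × 111000 m/° = 0.0222 m.
E–W at 51.7326°: 0.0000013° × 111000 × cos 51.7326° = 0.0000013 × 111000 × 0.6193 ≈ 0.0893697 m.
Combined displacement = (0.0222² + 0.0893697²)^½ ≈ 0.0920857 m.

0.0921 metres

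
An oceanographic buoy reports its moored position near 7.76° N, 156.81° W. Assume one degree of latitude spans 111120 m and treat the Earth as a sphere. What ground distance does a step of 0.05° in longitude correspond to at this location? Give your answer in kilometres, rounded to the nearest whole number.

6 kilometres

One degree of longitude here spans 111120 × cos 7.76° = 111120 × 0.9908 ≈ 110102 m; 0.05° of that is 5505.12 m.
That is 5505.12 m = 5.5051 km.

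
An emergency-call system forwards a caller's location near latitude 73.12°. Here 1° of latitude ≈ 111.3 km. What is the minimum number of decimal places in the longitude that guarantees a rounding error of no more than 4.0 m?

4 decimal places

At 73.12° one degree of longitude covers 111300 × cos 73.12° ≈ 111300 × 0.2904 ≈ 32318 m.
With N decimal places the half-ulp bound is 0.5·10⁻ᴺ°, or 0.5·10⁻ᴺ × 32318 m on the ground.
Setting 16159 × 10⁻ᴺ ≤ 4.0 gives 10ᴺ ≥ 4040, i.e. N ≥ 3.61.
So 4 decimal places suffice (1.62 m); 3 would allow up to 16.2 m.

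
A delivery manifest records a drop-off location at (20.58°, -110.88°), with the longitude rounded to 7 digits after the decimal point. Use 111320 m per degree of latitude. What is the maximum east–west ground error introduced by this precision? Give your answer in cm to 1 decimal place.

Rounding to 7 decimal places leaves the longitude within ±5e-08° of the true value.
Parallels shrink by cos φ, so at 20.58° a degree of longitude is 111320 × 0.9362 ≈ 104216 m.
Maximum E–W displacement: 5e-08 × 104216 = 0.00521079 m.
That is 0.00521079 m = 0.52108 cm.

0.5 cm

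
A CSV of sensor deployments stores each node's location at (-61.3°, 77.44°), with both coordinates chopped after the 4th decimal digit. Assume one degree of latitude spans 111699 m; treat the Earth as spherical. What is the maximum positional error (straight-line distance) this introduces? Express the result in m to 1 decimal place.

Truncating at 4 decimal places can drop up to a full unit in the last place, so each coordinate may be off by as much as 0.0001°.
N–S: 0.0001° × 111699 m/° = 11.1699 m.
Longitude error → 0.0001 × 111699 × cos 61.3° = 0.0001 × 111699 × 0.4802 ≈ 5.36405 m.
Combining orthogonally: (11.1699² + 5.36405²)^½ ≈ 12.3911 m.

12.4 m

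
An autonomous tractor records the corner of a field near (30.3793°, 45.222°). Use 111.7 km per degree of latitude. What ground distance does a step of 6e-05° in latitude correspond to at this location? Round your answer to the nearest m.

Along a meridian 6e-05° is 6e-05 × 111700 = 6.702 m.

7 m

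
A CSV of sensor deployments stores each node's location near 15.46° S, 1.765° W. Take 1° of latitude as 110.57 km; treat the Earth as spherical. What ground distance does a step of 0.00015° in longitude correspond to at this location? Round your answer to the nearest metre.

0.00015° of longitude at 15.46° is 0.00015 × 110570 × cos 15.46° ≈ 0.00015 × 106569 = 15.9854 m.

16 metres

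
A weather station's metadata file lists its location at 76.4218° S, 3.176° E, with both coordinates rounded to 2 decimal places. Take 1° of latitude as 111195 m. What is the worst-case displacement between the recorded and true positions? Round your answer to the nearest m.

571 m

Rounding to 2 decimal places leaves each coordinate within ±0.005° of the true value.
North–south component: 0.005° × 111195 = 555.975 m.
Longitude error → 0.005 × 111195 × cos 76.4218° = 0.005 × 111195 × 0.2348 ≈ 130.528 m.
Combining orthogonally: (555.975² + 130.528²)^½ ≈ 571.092 m.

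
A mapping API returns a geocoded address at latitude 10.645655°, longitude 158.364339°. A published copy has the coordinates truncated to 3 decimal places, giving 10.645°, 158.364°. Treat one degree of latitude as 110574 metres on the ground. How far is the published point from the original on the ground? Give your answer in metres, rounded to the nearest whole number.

Δlat = 10.645655 − 10.645 = +0.000655°; Δlon = 158.364339 − 158.364 = +0.000339°.
N–S: 0.000655° × 110574 m/° = 72.426 m.
East–west at this latitude: 0.000339° × 110574 × cos 10.645° ≈ 0.000339 × 108671 = 36.8395 m.
Combined displacement = (72.426² + 36.8395²)^½ ≈ 81.2568 m.

81 metres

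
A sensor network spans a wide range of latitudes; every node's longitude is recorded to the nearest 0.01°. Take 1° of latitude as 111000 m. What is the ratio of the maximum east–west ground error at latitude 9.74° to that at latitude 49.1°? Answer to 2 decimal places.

1.51

Rounding to 2 decimal places leaves the longitude within ±0.005° of the true value.
At 9.74°: 0.005° × 111000 × cos 9.74° = 0.005 × 111000 × 0.9856 ≈ 547 m.
Error at 49.1° = 0.005° × 111000 × cos 49.1° ≈ 555 × 0.6547 = 363.38 m.
The ratio reduces to cos 9.74° / cos 49.1° = 0.9856/0.6547 ≈ 1.5053.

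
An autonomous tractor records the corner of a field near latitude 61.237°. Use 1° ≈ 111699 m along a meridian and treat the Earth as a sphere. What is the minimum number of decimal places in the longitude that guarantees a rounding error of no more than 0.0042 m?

At 61.237° one degree of longitude covers 111699 × cos 61.237° ≈ 111699 × 0.4812 ≈ 53748.2 m.
Rounding to N decimal places gives at most 0.5 × 10⁻ᴺ degrees of error, i.e. 0.5 × 10⁻ᴺ × 53748.2 m.
Setting 26874.1 × 10⁻ᴺ ≤ 0.0042 gives 10ᴺ ≥ 6.399e+06, i.e. N ≥ 6.81.
At 6 places the error can reach 0.0269 m, but 7 places keeps it to 0.00269 m.

7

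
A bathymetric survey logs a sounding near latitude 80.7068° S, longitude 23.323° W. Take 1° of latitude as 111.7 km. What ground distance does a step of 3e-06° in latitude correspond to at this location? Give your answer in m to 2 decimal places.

0.34 m

3e-06° × 111700 m/° = 0.3351 m.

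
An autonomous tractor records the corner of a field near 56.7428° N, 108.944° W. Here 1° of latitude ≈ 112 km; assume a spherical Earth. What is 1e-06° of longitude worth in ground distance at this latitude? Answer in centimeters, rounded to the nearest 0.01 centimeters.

6.14 centimeters

One degree of longitude here spans 112000 × cos 56.7428° = 112000 × 0.5484 ≈ 61420.6 m; 1e-06° of that is 0.0614206 m.
That is 0.0614206 m = 6.1421 cm.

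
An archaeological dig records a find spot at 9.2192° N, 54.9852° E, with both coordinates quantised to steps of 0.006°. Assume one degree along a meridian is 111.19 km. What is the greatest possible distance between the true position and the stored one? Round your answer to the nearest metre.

469 metres

With a 0.006° grid the true value lies within half a step, ±0.006°/2 = ±0.003°, of the stored one.
Latitude error → 0.003 × 111190 = 333.57 m along the meridian.
East–west component at 9.2192°: 0.003° × 111190 × cos 9.2192° ≈ 0.003 × 109754 ≈ 329.261 m.
The two errors are perpendicular, so the maximum displacement is √(333.57² + 329.261²) ≈ 468.702 m.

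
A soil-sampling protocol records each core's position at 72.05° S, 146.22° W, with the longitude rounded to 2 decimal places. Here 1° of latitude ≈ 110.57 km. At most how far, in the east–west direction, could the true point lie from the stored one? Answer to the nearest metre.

Rounding to 2 decimal places leaves the longitude within ±0.005° of the true value.
At latitude 72.05° a degree of longitude spans 110570 m × cos 72.05° = 110570 × 0.3082 ≈ 34076.2 m.
So at most 0.005° × 34076.2 ≈ 170.381 m east–west.

170 metres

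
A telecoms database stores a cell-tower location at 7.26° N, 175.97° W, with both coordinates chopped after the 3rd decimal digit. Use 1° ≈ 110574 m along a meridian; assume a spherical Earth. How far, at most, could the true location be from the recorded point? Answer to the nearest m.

Truncating at 3 decimal places can drop up to a full unit in the last place, so each coordinate may be off by as much as 0.001°.
Latitude error → 0.001 × 110574 = 110.574 m along the meridian.
East–west component at 7.26°: 0.001° × 110574 × cos 7.26° ≈ 0.001 × 109688 ≈ 109.688 m.
Combining orthogonally: (110.574² + 109.688²)^½ ≈ 155.75 m.

156 m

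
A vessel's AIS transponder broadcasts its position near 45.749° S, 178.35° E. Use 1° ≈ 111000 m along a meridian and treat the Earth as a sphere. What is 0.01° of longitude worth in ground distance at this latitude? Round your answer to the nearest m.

At 45.749° a degree of longitude is 111000 × cos 45.749° ≈ 77456.1 m, so 0.01° corresponds to 774.561 m.

775 m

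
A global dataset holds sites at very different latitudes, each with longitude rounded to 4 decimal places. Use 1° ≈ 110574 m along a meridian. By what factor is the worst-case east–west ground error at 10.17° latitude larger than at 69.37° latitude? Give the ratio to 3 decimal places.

2.794

Rounding to 4 decimal places leaves the longitude within ±5e-05° of the true value.
At 10.17°: 5e-05° × 110574 × cos 10.17° = 5e-05 × 110574 × 0.9843 ≈ 5.4418 m.
At 69.37°: 5e-05° × 110574 × cos 69.37° = 5e-05 × 110574 × 0.3523 ≈ 1.9479 m.
The ratio reduces to cos 10.17° / cos 69.37° = 0.9843/0.3523 ≈ 2.7936.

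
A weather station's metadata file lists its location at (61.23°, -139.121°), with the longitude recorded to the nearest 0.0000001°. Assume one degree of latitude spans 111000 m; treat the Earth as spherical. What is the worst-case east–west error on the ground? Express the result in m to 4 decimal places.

Rounding to 7 decimal places leaves the longitude within ±5e-08° of the true value.
At latitude 61.23° a degree of longitude spans 111000 m × cos 61.23° = 111000 × 0.4813 ≈ 53423.7 m.
Maximum E–W displacement: 5e-08 × 53423.7 = 0.00267119 m.

0.0027 m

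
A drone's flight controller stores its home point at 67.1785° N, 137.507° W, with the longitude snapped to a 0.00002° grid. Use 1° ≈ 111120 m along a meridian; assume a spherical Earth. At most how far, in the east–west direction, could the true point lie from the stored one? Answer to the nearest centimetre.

With a 0.00002° grid the true value lies within half a step, ±0.00002°/2 = ±1e-05°, of the stored one.
One degree of longitude at 67.1785° is 111120 × cos 67.1785° ≈ 111120 × 0.3879 = 43099.2 m.
Maximum E–W displacement: 1e-05 × 43099.2 = 0.430992 m.
That is 0.430992 m = 43.099 cm.

43 centimetres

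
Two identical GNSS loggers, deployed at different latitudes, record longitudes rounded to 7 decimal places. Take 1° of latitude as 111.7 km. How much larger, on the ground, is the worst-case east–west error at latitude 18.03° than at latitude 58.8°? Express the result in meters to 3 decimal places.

0.002 meters

Rounding to 7 decimal places leaves the longitude within ±5e-08° of the true value.
Error at 18.03° = 5e-08° × 111700 × cos 18.03° ≈ 0.005585 × 0.9509 = 0.0053107 m.
At 58.8°: 5e-08° × 111700 × cos 58.8° = 5e-08 × 111700 × 0.5180 ≈ 0.0028932 m.
So the lower-latitude error exceeds the higher by 0.0053107 − 0.0028932 = 0.0024176 m.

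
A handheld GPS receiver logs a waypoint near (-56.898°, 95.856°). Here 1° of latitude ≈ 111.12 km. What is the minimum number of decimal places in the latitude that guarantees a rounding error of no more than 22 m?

4

One degree of latitude covers 111120 m.
With N decimal places the half-ulp bound is 0.5·10⁻ᴺ°, or 0.5·10⁻ᴺ × 111120 m on the ground.
Setting 55560 × 10⁻ᴺ ≤ 22 gives 10ᴺ ≥ 2525, i.e. N ≥ 3.40.
N = 3 would give 55.6 m (too coarse); N = 4 gives 5.56 m ≤ 22 m.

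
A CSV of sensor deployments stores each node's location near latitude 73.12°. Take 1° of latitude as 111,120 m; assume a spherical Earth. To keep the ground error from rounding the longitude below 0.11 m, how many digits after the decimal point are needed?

At 73.12° one degree of longitude covers 111120 × cos 73.12° ≈ 111120 × 0.2904 ≈ 32265.7 m.
N decimal places → at most half a unit in the last place, 0.5 × 10⁻ᴺ° = 32265.7/2 × 10⁻ᴺ m.
Setting 16132.9 × 10⁻ᴺ ≤ 0.11 gives 10ᴺ ≥ 1.467e+05, i.e. N ≥ 5.17.
So 6 decimal places suffice (0.0161 m); 5 would allow up to 0.161 m.

6 decimal places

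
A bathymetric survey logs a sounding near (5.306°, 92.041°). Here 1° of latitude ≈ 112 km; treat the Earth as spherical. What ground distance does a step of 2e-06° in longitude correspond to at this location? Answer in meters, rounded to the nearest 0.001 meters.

At 5.306° a degree of longitude is 112000 × cos 5.306° ≈ 111520 m, so 2e-06° corresponds to 0.22304 m.

0.223 meters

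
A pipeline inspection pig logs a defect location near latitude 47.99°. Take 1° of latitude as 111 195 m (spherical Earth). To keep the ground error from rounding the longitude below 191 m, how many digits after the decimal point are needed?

3 decimal places

At 47.99° one degree of longitude covers 111195 × cos 47.99° ≈ 111195 × 0.6693 ≈ 74418.4 m.
Rounding to N decimal places gives at most 0.5 × 10⁻ᴺ degrees of error, i.e. 0.5 × 10⁻ᴺ × 74418.4 m.
Setting 37209.2 × 10⁻ᴺ ≤ 191 gives 10ᴺ ≥ 194.8, i.e. N ≥ 2.29.
N = 2 would give 372 m (too coarse); N = 3 gives 37.2 m ≤ 191 m.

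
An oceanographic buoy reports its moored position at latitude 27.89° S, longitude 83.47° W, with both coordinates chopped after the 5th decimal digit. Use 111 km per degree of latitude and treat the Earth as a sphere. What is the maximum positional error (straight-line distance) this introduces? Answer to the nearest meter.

1 meters

Truncating at 5 decimal places can drop up to a full unit in the last place, so each coordinate may be off by as much as 1e-05°.
N–S: 1e-05° × 111000 m/° = 1.11 m.
E–W at 27.89°: 1e-05° × 111000 × cos 27.89° = 1e-05 × 111000 × 0.8838 ≈ 0.98107 m.
Worst case both components are at the extreme and orthogonal: √(1.11² + 0.98107²) ≈ 1.48142 m.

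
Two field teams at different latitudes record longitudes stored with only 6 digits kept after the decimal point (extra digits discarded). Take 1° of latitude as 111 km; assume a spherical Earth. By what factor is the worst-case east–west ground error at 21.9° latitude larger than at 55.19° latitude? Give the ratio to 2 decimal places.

Truncating at 6 decimal places can drop up to a full unit in the last place, so the longitude may be off by as much as 1e-06°.
At 21.9°: 1e-06° × 111000 × cos 21.9° = 1e-06 × 111000 × 0.9278 ≈ 0.10299 m.
Error at 55.19° = 1e-06° × 111000 × cos 55.19° ≈ 0.111 × 0.5709 = 0.063365 m.
Ratio: 0.10299 / 0.063365 = cos 21.9° / cos 55.19° ≈ 1.6253.

1.63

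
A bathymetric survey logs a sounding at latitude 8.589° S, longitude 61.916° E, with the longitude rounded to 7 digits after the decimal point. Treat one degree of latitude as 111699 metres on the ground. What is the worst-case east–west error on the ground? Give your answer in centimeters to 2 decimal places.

Rounding to 7 decimal places leaves the longitude within ±5e-08° of the true value.
One degree of longitude at 8.589° is 111699 × cos 8.589° ≈ 111699 × 0.9888 = 110446 m.
East–west error: 5e-08° × 110446 m/° ≈ 0.00552232 m.
That is 0.00552232 m = 0.55223 cm.

0.55 centimeters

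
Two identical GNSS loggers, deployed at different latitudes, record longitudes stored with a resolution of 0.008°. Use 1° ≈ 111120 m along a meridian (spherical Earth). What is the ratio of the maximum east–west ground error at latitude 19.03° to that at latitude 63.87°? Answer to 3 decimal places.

With a 0.008° grid the true value lies within half a step, ±0.008°/2 = ±0.004°, of the stored one.
At 19.03°: 0.004° × 111120 × cos 19.03° = 0.004 × 111120 × 0.9453 ≈ 420.19 m.
At 63.87°: 0.004° × 111120 × cos 63.87° = 0.004 × 111120 × 0.4404 ≈ 195.75 m.
Ratio: 420.19 / 195.75 = cos 19.03° / cos 63.87° ≈ 2.1465.

2.147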